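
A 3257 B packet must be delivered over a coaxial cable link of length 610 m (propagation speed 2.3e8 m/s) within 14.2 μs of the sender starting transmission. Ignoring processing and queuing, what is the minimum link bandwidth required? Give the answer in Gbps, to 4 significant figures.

L = 26056 bits.
Propagation delay = 610 / 2.3e+08 = 2.65217 μs.
Transmission budget = 14.2 − 2.65217 = 11.5478 μs.
R ≥ L / t_tx = 26056 bits / 1.15478e-05 s = 2.256 Gbps.

2.256 Gbps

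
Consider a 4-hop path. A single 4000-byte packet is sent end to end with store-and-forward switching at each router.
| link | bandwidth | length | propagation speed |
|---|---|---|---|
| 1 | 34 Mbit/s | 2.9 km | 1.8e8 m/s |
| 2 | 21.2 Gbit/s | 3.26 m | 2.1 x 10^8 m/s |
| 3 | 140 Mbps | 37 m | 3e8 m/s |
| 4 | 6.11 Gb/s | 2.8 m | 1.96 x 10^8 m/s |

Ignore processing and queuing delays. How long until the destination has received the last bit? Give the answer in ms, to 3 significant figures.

L = 4000 × 8 = 32000 bits.
Transmission delays (L/R per hop): 0.941176, 0.00150943, 0.228571, 0.00523732 ms; sum = 1.17649 ms.
Propagation delays (d/s per hop): 0.0161111, 1.55238e-05, 0.000123333, 1.42857e-05 ms; sum = 0.0162643 ms.
End-to-end = 1.19 ms.

1.19 ms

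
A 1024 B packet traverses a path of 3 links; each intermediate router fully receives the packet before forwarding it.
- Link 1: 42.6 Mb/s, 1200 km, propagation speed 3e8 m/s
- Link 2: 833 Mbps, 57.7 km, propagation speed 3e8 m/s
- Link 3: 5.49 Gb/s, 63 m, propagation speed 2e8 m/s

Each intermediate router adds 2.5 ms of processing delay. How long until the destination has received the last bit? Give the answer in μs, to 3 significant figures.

9400 μs

L = 1024 × 8 = 8192 bits.
Transmission delays (L/R per hop): 192.3, 9.83433, 1.49217 μs; sum = 203.627 μs.
Propagation delays (d/s per hop): 4000, 192.333, 0.315 μs; sum = 4192.65 μs.
Processing at 2 router(s): 2 × 2.5 ms = 5000 μs.
End-to-end = 9400 μs.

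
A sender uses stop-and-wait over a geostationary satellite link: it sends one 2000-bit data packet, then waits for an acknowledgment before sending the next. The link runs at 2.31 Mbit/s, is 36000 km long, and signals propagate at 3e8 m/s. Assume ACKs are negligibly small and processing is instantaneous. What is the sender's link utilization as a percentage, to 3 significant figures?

t_tx = L/R = 2000/2310000 = 0.000865801 s.
t_prop = 36000000/300000000 = 0.12 s; RTT = 0.24 s.
Cycle = t_tx + RTT = 0.240866 s.
Utilization = t_tx / cycle = 0.000865801/0.240866 = 0.359 %.

0.359 %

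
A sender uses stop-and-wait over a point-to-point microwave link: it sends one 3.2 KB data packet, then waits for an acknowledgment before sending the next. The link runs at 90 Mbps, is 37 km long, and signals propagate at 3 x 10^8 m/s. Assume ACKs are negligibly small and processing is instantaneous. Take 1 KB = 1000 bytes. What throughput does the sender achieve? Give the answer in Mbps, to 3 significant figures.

48.2 Mbps

t_tx = L/R = 25600/90000000 = 0.000284444 s.
t_prop = 37000/300000000 = 0.000123333 s; RTT = 0.000246667 s.
Cycle = t_tx + RTT = 0.000531111 s.
Throughput = L / cycle = 25600 / 0.000531111 = 48.2 Mbps.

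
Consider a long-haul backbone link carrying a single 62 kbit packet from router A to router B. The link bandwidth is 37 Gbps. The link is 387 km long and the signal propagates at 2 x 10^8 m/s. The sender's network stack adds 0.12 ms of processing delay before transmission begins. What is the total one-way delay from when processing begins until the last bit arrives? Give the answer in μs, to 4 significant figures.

L = 62000 bits.
Transmission delay = L/R = 62000 / 37000000000 = 1.67568 μs.
Propagation delay = d/s = 387000 m / 200000000 m/s = 1935 μs.
Plus processing delay 0.12 ms = 120 μs.
Total = 2057 μs.

2057 μs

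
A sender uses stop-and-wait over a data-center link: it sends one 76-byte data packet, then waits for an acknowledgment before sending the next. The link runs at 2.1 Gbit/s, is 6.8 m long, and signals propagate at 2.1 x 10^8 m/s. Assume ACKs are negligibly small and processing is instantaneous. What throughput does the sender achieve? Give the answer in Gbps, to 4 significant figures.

1.716 Gbps

t_tx = L/R = 608/2100000000 = 2.89524e-07 s.
t_prop = 6.8/210000000 = 3.2381e-08 s; RTT = 6.47619e-08 s.
Cycle = t_tx + RTT = 3.54286e-07 s.
Throughput = L / cycle = 608 / 3.54286e-07 = 1.716 Gbps.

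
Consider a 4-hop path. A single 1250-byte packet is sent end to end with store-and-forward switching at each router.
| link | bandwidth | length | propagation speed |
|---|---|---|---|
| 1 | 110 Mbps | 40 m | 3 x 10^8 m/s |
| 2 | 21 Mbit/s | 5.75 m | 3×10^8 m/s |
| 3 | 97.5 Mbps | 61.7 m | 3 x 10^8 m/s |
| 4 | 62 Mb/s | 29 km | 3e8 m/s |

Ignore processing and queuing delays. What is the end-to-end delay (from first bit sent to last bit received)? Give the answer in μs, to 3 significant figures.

L = 1250 × 8 = 10000 bits.
Transmission delays (L/R per hop): 90.9091, 476.19, 102.564, 161.29 μs; sum = 830.954 μs.
Propagation delays (d/s per hop): 0.133333, 0.0191667, 0.205667, 96.6667 μs; sum = 97.0248 μs.
End-to-end = 928 μs.

928 μs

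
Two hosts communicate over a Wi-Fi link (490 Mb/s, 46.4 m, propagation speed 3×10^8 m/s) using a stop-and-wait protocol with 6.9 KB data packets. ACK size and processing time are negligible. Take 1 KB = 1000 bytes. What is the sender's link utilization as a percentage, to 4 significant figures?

99.73 %

t_tx = L/R = 55200/490000000 = 0.000112653 s.
t_prop = 46.4/300000000 = 1.54667e-07 s; RTT = 3.09333e-07 s.
Cycle = t_tx + RTT = 0.000112962 s.
Utilization = t_tx / cycle = 0.000112653/0.000112962 = 99.73 %.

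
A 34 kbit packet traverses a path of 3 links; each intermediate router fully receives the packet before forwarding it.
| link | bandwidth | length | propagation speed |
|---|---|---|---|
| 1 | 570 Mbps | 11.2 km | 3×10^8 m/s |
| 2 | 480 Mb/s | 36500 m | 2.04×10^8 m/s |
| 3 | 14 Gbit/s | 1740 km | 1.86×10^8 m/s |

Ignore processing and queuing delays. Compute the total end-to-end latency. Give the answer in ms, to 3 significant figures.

9.70 ms

L = 34000 bits.
Transmission delays (L/R per hop): 0.0596491, 0.0708333, 0.00242857 ms; sum = 0.132911 ms.
Propagation delays (d/s per hop): 0.0373333, 0.178922, 9.35484 ms; sum = 9.57109 ms.
End-to-end = 9.70 ms.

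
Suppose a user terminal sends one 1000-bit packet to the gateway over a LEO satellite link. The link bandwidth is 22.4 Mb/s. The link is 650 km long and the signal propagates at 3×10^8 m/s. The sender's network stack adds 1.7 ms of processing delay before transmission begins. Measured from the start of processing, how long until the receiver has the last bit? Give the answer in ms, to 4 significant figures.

3.911 ms

Transmission delay = L/R = 1000 / 22400000 = 0.0446429 ms.
Propagation delay = d/s = 650000 m / 300000000 m/s = 2.16667 ms.
Plus processing delay 1.7 ms = 1.7 ms.
Total = 3.911 ms.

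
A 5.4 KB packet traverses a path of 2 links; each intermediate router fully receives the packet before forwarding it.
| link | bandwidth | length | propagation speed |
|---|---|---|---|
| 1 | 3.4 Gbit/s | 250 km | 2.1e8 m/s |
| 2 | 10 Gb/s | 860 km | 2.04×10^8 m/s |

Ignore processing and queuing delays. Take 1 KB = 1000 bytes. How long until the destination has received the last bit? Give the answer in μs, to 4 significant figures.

L = 43200 bits.
Transmission delays (L/R per hop): 12.7059, 4.32 μs; sum = 17.0259 μs.
Propagation delays (d/s per hop): 1190.48, 4215.69 μs; sum = 5406.16 μs.
End-to-end = 5423 μs.

5423 μs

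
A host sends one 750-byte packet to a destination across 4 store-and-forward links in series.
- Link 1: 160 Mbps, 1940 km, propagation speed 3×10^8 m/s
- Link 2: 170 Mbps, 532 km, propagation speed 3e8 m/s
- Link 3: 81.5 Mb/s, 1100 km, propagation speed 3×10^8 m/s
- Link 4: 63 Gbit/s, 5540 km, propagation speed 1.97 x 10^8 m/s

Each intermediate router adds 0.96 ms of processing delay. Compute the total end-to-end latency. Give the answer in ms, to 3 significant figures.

L = 750 × 8 = 6000 bits.
Transmission delays (L/R per hop): 0.0375, 0.0352941, 0.0736196, 9.52381e-05 ms; sum = 0.146509 ms.
Propagation delays (d/s per hop): 6.46667, 1.77333, 3.66667, 28.1218 ms; sum = 40.0285 ms.
Processing at 3 router(s): 3 × 0.96 ms = 2.88 ms.
End-to-end = 43.1 ms.

43.1 ms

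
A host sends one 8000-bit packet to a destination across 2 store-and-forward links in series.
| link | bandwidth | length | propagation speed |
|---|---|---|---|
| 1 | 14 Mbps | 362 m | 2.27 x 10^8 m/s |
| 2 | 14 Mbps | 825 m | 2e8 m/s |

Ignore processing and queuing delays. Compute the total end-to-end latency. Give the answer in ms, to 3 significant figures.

Transmission delay per hop = L/R = 8000/14000000 = 0.571429 ms; 2 hops → 1.14286 ms.
Propagation delays (d/s per hop): 0.00159471, 0.004125 ms; sum = 0.00571971 ms.
End-to-end = 1.15 ms.

1.15 ms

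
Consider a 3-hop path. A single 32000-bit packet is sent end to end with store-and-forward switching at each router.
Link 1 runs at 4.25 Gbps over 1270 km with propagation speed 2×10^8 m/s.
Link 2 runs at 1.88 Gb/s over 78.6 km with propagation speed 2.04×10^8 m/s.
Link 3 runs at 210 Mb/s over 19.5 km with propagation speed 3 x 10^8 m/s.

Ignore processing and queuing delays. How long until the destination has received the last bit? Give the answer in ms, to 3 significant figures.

Transmission delays (L/R per hop): 0.00752941, 0.0170213, 0.152381 ms; sum = 0.176932 ms.
Propagation delays (d/s per hop): 6.35, 0.385294, 0.065 ms; sum = 6.80029 ms.
End-to-end = 6.98 ms.

6.98 ms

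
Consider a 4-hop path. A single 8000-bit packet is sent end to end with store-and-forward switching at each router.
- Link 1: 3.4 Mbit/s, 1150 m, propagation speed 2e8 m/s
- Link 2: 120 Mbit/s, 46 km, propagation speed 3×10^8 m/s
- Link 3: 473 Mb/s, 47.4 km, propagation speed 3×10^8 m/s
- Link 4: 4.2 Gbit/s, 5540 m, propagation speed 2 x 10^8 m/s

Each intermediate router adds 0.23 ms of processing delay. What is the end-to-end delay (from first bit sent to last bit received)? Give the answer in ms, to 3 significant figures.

3.47 ms

Transmission delays (L/R per hop): 2.35294, 0.0666667, 0.0169133, 0.00190476 ms; sum = 2.43843 ms.
Propagation delays (d/s per hop): 0.00575, 0.153333, 0.158, 0.0277 ms; sum = 0.344783 ms.
Processing at 3 router(s): 3 × 0.23 ms = 0.69 ms.
End-to-end = 3.47 ms.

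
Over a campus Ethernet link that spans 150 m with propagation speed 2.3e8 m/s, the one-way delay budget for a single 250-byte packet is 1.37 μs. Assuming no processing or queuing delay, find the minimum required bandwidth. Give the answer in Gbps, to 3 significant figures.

2.79 Gbps

L = 2000 bits.
Propagation delay = 150 / 2.3e+08 = 0.652174 μs.
Transmission budget = 1.37 − 0.652174 = 0.717826 μs.
R ≥ L / t_tx = 2000 bits / 7.17826e-07 s = 2.79 Gbps.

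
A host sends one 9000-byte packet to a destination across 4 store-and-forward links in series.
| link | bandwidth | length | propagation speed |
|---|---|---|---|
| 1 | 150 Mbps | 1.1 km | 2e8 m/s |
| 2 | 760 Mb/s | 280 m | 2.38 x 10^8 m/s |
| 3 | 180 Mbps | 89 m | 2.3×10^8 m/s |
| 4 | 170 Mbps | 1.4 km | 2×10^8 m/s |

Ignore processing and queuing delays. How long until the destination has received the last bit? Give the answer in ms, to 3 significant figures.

L = 9000 × 8 = 72000 bits.
Transmission delays (L/R per hop): 0.48, 0.0947368, 0.4, 0.423529 ms; sum = 1.39827 ms.
Propagation delays (d/s per hop): 0.0055, 0.00117647, 0.000386957, 0.007 ms; sum = 0.0140634 ms.
End-to-end = 1.41 ms.

1.41 ms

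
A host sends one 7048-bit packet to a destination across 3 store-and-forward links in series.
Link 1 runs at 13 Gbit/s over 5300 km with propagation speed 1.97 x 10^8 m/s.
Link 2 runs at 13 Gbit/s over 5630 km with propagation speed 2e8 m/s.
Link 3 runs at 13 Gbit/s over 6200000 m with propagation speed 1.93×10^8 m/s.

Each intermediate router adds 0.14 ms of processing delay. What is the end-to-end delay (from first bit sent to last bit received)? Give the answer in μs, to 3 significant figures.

Transmission delay per hop = L/R = 7048/13000000000 = 0.542154 μs; 3 hops → 1.62646 μs.
Propagation delays (d/s per hop): 26903.6, 28150, 32124.4 μs; sum = 87177.9 μs.
Processing at 2 router(s): 2 × 0.14 ms = 280 μs.
End-to-end = 87500 μs.

87500 μs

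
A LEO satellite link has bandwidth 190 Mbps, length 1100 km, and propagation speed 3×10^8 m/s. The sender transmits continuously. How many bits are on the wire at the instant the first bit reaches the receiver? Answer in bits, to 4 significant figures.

696700 bits

Propagation delay = 1100000 / 300000000 = 0.00366667 s.
BDP = R × t_prop = 190000000 × 0.00366667 = 696667 bits.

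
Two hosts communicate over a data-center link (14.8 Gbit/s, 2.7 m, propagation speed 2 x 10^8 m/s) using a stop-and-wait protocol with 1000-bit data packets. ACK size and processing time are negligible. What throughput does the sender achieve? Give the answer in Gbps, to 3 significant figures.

t_tx = L/R = 1000/14800000000 = 6.75676e-08 s.
t_prop = 2.7/200000000 = 1.35e-08 s; RTT = 2.7e-08 s.
Cycle = t_tx + RTT = 9.45676e-08 s.
Throughput = L / cycle = 1000 / 9.45676e-08 = 10.6 Gbps.

10.6 Gbps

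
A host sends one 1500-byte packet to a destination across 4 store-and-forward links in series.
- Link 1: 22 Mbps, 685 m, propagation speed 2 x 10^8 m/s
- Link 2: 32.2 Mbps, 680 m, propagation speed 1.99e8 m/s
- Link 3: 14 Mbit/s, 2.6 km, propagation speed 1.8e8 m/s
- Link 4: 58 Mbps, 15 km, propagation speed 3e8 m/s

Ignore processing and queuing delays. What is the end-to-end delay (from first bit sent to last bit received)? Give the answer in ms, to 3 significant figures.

2.05 ms

L = 1500 × 8 = 12000 bits.
Transmission delays (L/R per hop): 0.545455, 0.372671, 0.857143, 0.206897 ms; sum = 1.98216 ms.
Propagation delays (d/s per hop): 0.003425, 0.00341709, 0.0144444, 0.05 ms; sum = 0.0712865 ms.
End-to-end = 2.05 ms.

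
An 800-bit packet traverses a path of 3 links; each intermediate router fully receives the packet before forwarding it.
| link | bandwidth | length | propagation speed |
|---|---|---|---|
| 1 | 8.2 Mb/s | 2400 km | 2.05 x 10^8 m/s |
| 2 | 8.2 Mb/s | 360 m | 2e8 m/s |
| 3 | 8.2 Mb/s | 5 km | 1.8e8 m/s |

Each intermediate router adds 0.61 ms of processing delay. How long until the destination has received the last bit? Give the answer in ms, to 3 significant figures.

13.2 ms

Transmission delay per hop = L/R = 800/8.2e+06 = 0.097561 ms; 3 hops → 0.292683 ms.
Propagation delays (d/s per hop): 11.7073, 0.0018, 0.0277778 ms; sum = 11.7369 ms.
Processing at 2 router(s): 2 × 0.61 ms = 1.22 ms.
End-to-end = 13.2 ms.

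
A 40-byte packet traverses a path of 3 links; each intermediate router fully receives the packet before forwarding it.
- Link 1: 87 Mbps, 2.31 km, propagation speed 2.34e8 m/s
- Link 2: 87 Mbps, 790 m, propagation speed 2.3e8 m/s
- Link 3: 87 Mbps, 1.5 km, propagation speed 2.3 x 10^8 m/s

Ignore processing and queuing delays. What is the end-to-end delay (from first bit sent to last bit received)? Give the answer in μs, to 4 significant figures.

L = 40 × 8 = 320 bits.
Transmission delay per hop = L/R = 320/87000000 = 3.67816 μs; 3 hops → 11.0345 μs.
Propagation delays (d/s per hop): 9.87179, 3.43478, 6.52174 μs; sum = 19.8283 μs.
End-to-end = 30.86 μs.

30.86 μs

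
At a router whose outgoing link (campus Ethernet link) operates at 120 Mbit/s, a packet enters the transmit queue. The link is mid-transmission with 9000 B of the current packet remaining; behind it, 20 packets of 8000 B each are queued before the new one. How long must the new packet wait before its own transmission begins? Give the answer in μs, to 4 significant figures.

11270 μs

Each queued packet: L/R = 64000/120000000 = 533.333 μs.
20 queued → 10666.7 μs.
Plus remaining 72000 bits of current packet: 600 μs.
Queuing delay = 11270 μs.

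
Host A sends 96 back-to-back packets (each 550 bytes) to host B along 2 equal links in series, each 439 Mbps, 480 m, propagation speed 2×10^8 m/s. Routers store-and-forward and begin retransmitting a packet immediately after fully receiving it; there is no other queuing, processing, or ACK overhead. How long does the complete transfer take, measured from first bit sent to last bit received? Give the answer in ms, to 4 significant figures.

Per-hop transmission t_tx = L/R = 4400/439000000 = 0.0100228 ms.
Per-hop propagation t_prop = 480/200000000 = 0.0024 ms.
Pipeline fill: first packet needs 2·t_tx to clear all hops; remaining 95 packets each add one t_tx.
Total = (2+96-1)·t_tx + 2·t_prop = 97·0.0100228 + 2·0.0024 = 0.9770 ms.

0.9770 ms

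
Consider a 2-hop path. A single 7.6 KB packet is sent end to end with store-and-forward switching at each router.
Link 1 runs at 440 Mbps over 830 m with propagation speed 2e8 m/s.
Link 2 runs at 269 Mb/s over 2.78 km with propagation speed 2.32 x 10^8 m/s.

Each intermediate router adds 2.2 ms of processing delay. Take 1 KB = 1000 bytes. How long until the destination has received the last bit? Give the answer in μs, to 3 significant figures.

L = 60800 bits.
Transmission delays (L/R per hop): 138.182, 226.022 μs; sum = 364.204 μs.
Propagation delays (d/s per hop): 4.15, 11.9828 μs; sum = 16.1328 μs.
Processing at 1 router(s): 1 × 2.2 ms = 2200 μs.
End-to-end = 2580 μs.

2580 μs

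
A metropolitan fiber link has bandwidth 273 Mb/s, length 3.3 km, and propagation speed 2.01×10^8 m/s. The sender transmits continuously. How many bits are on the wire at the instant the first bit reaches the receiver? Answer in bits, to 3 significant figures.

4480 bits

Propagation delay = 3300 / 2.01e+08 = 1.64179e-05 s.
BDP = R × t_prop = 273000000 × 1.64179e-05 = 4482.09 bits.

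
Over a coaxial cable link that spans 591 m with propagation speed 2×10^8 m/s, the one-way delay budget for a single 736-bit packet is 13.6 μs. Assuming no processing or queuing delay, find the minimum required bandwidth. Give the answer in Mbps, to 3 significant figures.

69.1 Mbps

Propagation delay = 591 / 200000000 = 2.955 μs.
Transmission budget = 13.6 − 2.955 = 10.645 μs.
R ≥ L / t_tx = 736 bits / 1.0645e-05 s = 69.1 Mbps.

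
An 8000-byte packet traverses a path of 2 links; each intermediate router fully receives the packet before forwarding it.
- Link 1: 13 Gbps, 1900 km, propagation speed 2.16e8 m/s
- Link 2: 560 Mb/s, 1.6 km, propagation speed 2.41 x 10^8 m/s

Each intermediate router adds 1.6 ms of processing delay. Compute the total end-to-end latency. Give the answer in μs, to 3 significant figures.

10500 μs

L = 8000 × 8 = 64000 bits.
Transmission delays (L/R per hop): 4.92308, 114.286 μs; sum = 119.209 μs.
Propagation delays (d/s per hop): 8796.3, 6.639 μs; sum = 8802.94 μs.
Processing at 1 router(s): 1 × 1.6 ms = 1600 μs.
End-to-end = 10500 μs.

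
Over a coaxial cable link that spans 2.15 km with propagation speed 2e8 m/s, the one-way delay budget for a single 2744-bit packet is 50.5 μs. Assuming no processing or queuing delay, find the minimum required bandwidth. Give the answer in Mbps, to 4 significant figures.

69.03 Mbps

Propagation delay = 2150 / 200000000 = 10.75 μs.
Transmission budget = 50.5 − 10.75 = 39.75 μs.
R ≥ L / t_tx = 2744 bits / 3.975e-05 s = 69.03 Mbps.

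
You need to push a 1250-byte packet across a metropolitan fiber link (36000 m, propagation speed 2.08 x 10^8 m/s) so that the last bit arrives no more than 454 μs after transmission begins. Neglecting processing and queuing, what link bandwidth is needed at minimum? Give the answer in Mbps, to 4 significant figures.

L = 10000 bits.
Propagation delay = 36000 / 208000000 = 173.077 μs.
Transmission budget = 454 − 173.077 = 280.923 μs.
R ≥ L / t_tx = 10000 bits / 0.000280923 s = 35.60 Mbps.

35.60 Mbps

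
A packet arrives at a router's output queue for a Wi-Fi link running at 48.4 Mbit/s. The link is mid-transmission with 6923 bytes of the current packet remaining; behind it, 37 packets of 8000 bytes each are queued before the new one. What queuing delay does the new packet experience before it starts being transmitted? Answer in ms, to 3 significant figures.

50.1 ms

Each queued packet: L/R = 64000/48400000 = 1.32231 ms.
37 queued → 48.9256 ms.
Plus remaining 55384 bits of current packet: 1.1443 ms.
Queuing delay = 50.1 ms.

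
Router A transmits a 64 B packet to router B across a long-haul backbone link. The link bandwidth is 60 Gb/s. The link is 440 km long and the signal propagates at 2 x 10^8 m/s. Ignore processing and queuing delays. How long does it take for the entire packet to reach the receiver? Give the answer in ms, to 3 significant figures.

L = 64 × 8 = 512 bits.
Transmission delay = L/R = 512 / 60000000000 = 8.53333e-06 ms.
Propagation delay = d/s = 440000 m / 200000000 m/s = 2.2 ms.
Total = 2.20 ms.

2.20 ms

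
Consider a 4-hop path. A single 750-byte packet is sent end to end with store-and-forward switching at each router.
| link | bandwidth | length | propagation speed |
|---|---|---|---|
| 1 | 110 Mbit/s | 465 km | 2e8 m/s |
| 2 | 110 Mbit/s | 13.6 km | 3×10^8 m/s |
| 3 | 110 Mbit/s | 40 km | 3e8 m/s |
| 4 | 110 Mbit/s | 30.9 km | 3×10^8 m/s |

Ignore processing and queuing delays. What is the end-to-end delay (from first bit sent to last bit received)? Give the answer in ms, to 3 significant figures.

L = 750 × 8 = 6000 bits.
Transmission delay per hop = L/R = 6000/110000000 = 0.0545455 ms; 4 hops → 0.218182 ms.
Propagation delays (d/s per hop): 2.325, 0.0453333, 0.133333, 0.103 ms; sum = 2.60667 ms.
End-to-end = 2.82 ms.

2.82 ms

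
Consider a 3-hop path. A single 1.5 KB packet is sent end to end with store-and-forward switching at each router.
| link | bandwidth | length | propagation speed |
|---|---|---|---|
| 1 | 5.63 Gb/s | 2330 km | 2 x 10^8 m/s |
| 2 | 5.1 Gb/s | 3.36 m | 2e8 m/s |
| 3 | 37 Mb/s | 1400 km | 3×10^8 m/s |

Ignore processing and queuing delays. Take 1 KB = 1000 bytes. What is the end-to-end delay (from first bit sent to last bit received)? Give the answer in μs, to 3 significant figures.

L = 12000 bits.
Transmission delays (L/R per hop): 2.13144, 2.35294, 324.324 μs; sum = 328.809 μs.
Propagation delays (d/s per hop): 11650, 0.0168, 4666.67 μs; sum = 16316.7 μs.
End-to-end = 16600 μs.

16600 μs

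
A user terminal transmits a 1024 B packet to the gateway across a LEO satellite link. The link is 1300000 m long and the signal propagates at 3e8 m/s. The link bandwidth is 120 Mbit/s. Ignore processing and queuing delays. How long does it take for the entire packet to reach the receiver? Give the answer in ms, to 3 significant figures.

4.40 ms

L = 1024 × 8 = 8192 bits.
Transmission delay = L/R = 8192 / 120000000 = 0.0682667 ms.
Propagation delay = d/s = 1300000 m / 300000000 m/s = 4.33333 ms.
Total = 4.40 ms.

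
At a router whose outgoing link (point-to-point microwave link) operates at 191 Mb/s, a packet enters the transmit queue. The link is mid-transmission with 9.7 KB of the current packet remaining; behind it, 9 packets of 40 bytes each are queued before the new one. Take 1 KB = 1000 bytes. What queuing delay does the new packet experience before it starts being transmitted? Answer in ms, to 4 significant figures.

Each queued packet: L/R = 320/191000000 = 0.00167539 ms.
9 queued → 0.0150785 ms.
Plus remaining 77600 bits of current packet: 0.406283 ms.
Queuing delay = 0.4214 ms.

0.4214 ms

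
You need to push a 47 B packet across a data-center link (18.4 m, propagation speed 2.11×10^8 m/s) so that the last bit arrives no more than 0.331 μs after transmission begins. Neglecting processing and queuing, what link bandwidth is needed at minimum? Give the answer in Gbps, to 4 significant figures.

1.542 Gbps

L = 376 bits.
Propagation delay = 18.4 / 211000000 = 0.0872038 μs.
Transmission budget = 0.331 − 0.0872038 = 0.243796 μs.
R ≥ L / t_tx = 376 bits / 2.43796e-07 s = 1.542 Gbps.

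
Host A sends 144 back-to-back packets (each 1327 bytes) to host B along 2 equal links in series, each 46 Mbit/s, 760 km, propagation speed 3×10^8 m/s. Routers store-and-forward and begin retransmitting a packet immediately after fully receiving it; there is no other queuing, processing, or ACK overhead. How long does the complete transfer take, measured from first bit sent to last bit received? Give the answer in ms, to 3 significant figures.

Per-hop transmission t_tx = L/R = 10616/46000000 = 0.230783 ms.
Per-hop propagation t_prop = 760000/300000000 = 2.53333 ms.
Pipeline fill: first packet needs 2·t_tx to clear all hops; remaining 143 packets each add one t_tx.
Total = (2+144-1)·t_tx + 2·t_prop = 145·0.230783 + 2·2.53333 = 38.5 ms.

38.5 ms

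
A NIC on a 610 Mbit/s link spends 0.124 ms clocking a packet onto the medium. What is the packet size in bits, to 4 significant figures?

75640 bits

L = R × t_tx = 610000000 b/s × 0.000124 s = 75640 bits.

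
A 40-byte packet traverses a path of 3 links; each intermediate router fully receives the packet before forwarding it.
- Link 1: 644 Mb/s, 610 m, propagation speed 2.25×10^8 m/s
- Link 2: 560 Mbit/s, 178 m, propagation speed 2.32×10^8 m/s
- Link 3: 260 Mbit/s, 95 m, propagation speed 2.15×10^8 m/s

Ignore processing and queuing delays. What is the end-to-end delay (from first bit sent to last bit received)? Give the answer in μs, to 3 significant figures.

6.22 μs

L = 40 × 8 = 320 bits.
Transmission delays (L/R per hop): 0.496894, 0.571429, 1.23077 μs; sum = 2.29909 μs.
Propagation delays (d/s per hop): 2.71111, 0.767241, 0.44186 μs; sum = 3.92021 μs.
End-to-end = 6.22 μs.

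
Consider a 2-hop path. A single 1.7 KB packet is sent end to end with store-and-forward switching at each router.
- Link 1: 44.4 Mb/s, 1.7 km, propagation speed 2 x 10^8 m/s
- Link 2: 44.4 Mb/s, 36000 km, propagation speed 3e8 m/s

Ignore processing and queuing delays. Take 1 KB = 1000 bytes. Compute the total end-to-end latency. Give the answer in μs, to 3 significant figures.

121000 μs

L = 13600 bits.
Transmission delay per hop = L/R = 13600/44400000 = 306.306 μs; 2 hops → 612.613 μs.
Propagation delays (d/s per hop): 8.5, 120000 μs; sum = 120009 μs.
End-to-end = 121000 μs.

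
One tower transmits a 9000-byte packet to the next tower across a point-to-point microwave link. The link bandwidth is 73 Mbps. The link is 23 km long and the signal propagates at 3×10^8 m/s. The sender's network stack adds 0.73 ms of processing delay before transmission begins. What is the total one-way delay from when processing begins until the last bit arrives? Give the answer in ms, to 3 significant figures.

L = 9000 × 8 = 72000 bits.
Transmission delay = L/R = 72000 / 73000000 = 0.986301 ms.
Propagation delay = d/s = 23000 m / 300000000 m/s = 0.0766667 ms.
Plus processing delay 0.73 ms = 0.73 ms.
Total = 1.79 ms.

1.79 ms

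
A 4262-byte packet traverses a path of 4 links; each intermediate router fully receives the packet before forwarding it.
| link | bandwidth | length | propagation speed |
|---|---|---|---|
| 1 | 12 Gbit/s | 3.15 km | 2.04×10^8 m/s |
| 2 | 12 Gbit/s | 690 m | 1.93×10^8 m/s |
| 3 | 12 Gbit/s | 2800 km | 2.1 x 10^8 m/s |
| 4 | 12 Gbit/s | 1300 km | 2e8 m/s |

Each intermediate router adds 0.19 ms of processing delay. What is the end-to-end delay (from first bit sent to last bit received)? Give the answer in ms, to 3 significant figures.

20.4 ms

L = 4262 × 8 = 34096 bits.
Transmission delay per hop = L/R = 34096/12000000000 = 0.00284133 ms; 4 hops → 0.0113653 ms.
Propagation delays (d/s per hop): 0.0154412, 0.00357513, 13.3333, 6.5 ms; sum = 19.8523 ms.
Processing at 3 router(s): 3 × 0.19 ms = 0.57 ms.
End-to-end = 20.4 ms.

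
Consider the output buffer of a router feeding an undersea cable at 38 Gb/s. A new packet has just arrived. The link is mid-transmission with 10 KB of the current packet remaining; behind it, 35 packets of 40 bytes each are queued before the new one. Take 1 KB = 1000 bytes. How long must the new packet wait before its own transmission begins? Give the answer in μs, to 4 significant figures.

2.400 μs

Each queued packet: L/R = 320/38000000000 = 0.00842105 μs.
35 queued → 0.294737 μs.
Plus remaining 80000 bits of current packet: 2.10526 μs.
Queuing delay = 2.400 μs.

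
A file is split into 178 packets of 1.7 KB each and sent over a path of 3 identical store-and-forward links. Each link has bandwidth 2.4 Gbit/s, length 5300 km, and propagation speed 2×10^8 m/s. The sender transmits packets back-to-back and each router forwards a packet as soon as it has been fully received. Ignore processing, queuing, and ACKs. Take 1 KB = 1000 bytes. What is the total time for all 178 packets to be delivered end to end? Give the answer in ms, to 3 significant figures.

Per-hop transmission t_tx = L/R = 13600/2400000000 = 0.00566667 ms.
Per-hop propagation t_prop = 5300000/200000000 = 26.5 ms.
Pipeline fill: first packet needs 3·t_tx to clear all hops; remaining 177 packets each add one t_tx.
Total = (3+178-1)·t_tx + 3·t_prop = 180·0.00566667 + 3·26.5 = 80.5 ms.

80.5 ms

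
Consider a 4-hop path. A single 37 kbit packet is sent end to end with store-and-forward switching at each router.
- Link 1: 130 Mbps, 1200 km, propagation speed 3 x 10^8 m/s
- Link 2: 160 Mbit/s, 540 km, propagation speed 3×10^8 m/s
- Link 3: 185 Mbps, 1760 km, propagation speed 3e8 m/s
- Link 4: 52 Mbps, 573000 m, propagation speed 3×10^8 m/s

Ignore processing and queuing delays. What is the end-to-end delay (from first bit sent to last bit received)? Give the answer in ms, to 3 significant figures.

15.0 ms

L = 37000 bits.
Transmission delays (L/R per hop): 0.284615, 0.23125, 0.2, 0.711538 ms; sum = 1.4274 ms.
Propagation delays (d/s per hop): 4, 1.8, 5.86667, 1.91 ms; sum = 13.5767 ms.
End-to-end = 15.0 ms.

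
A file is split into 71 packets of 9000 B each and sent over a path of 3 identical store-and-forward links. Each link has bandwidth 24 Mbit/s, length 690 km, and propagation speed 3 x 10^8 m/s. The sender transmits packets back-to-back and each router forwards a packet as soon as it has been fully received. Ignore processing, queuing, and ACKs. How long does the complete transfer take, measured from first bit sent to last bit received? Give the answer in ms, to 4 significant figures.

Per-hop transmission t_tx = L/R = 72000/24000000 = 3 ms.
Per-hop propagation t_prop = 690000/300000000 = 2.3 ms.
Pipeline fill: first packet needs 3·t_tx to clear all hops; remaining 70 packets each add one t_tx.
Total = (3+71-1)·t_tx + 3·t_prop = 73·3 + 3·2.3 = 225.9 ms.

225.9 ms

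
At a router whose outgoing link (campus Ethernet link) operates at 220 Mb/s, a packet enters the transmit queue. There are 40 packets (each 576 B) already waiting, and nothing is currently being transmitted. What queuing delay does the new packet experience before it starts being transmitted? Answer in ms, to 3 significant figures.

Each queued packet: L/R = 4608/220000000 = 0.0209455 ms.
40 queued → 0.837818 ms.
Queuing delay = 0.838 ms.

0.838 ms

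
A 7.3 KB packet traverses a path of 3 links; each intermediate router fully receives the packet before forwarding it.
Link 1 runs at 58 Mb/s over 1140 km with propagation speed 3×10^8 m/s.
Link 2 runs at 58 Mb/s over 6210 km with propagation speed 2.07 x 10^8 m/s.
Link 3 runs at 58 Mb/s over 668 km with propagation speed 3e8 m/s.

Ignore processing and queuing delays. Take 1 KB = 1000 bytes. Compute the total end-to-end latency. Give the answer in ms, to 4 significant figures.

L = 58400 bits.
Transmission delay per hop = L/R = 58400/58000000 = 1.0069 ms; 3 hops → 3.02069 ms.
Propagation delays (d/s per hop): 3.8, 30, 2.22667 ms; sum = 36.0267 ms.
End-to-end = 39.05 ms.

39.05 ms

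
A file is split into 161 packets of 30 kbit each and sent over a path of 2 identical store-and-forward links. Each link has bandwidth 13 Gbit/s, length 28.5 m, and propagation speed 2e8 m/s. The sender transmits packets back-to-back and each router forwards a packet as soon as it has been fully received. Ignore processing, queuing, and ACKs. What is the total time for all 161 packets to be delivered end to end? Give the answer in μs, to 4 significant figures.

374.1 μs

Per-hop transmission t_tx = L/R = 30000/13000000000 = 2.30769 μs.
Per-hop propagation t_prop = 28.5/200000000 = 0.1425 μs.
Pipeline fill: first packet needs 2·t_tx to clear all hops; remaining 160 packets each add one t_tx.
Total = (2+161-1)·t_tx + 2·t_prop = 162·2.30769 + 2·0.1425 = 374.1 μs.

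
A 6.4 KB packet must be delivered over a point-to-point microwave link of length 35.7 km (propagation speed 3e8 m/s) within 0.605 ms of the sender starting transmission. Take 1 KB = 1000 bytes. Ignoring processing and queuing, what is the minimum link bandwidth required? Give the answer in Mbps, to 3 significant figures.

105 Mbps

L = 51200 bits.
Propagation delay = 35700 / 300000000 = 0.119 ms.
Transmission budget = 0.605 − 0.119 = 0.486 ms.
R ≥ L / t_tx = 51200 bits / 0.000486 s = 105 Mbps.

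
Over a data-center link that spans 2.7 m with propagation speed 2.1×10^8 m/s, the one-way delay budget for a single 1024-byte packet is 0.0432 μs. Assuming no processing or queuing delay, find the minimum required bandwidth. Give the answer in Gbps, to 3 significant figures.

L = 8192 bits.
Propagation delay = 2.7 / 210000000 = 0.0128571 μs.
Transmission budget = 0.0432 − 0.0128571 = 0.0303429 μs.
R ≥ L / t_tx = 8192 bits / 3.03429e-08 s = 270 Gbps.

270 Gbps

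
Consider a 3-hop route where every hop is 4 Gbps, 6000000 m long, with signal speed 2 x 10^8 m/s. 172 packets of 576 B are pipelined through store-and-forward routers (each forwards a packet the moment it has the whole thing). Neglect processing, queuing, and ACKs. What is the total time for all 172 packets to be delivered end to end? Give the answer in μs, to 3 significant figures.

Per-hop transmission t_tx = L/R = 4608/4000000000 = 1.152 μs.
Per-hop propagation t_prop = 6000000/200000000 = 30000 μs.
Pipeline fill: first packet needs 3·t_tx to clear all hops; remaining 171 packets each add one t_tx.
Total = (3+172-1)·t_tx + 3·t_prop = 174·1.152 + 3·30000 = 90200 μs.

90200 μs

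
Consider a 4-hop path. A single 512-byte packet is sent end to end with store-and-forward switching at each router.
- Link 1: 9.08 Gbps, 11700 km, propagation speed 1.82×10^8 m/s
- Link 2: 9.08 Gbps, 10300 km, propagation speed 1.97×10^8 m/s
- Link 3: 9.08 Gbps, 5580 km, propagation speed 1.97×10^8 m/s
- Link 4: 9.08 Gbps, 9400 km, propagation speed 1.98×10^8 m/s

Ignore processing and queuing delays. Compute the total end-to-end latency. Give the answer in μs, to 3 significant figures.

L = 512 × 8 = 4096 bits.
Transmission delay per hop = L/R = 4096/9080000000 = 0.451101 μs; 4 hops → 1.80441 μs.
Propagation delays (d/s per hop): 64285.7, 52284.3, 28324.9, 47474.7 μs; sum = 192370 μs.
End-to-end = 192000 μs.

192000 μs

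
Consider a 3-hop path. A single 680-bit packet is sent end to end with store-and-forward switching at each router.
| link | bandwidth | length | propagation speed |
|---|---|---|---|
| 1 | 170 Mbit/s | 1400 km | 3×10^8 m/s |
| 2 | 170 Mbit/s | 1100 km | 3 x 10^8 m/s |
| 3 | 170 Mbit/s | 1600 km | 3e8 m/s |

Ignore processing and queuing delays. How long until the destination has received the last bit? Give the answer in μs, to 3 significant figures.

Transmission delay per hop = L/R = 680/170000000 = 4 μs; 3 hops → 12 μs.
Propagation delays (d/s per hop): 4666.67, 3666.67, 5333.33 μs; sum = 13666.7 μs.
End-to-end = 13700 μs.

13700 μs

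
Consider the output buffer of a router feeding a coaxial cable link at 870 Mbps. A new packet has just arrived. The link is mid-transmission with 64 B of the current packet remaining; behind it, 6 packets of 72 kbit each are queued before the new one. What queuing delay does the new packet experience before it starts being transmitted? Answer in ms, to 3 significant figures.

Each queued packet: L/R = 72000/870000000 = 0.0827586 ms.
6 queued → 0.496552 ms.
Plus remaining 512 bits of current packet: 0.000588506 ms.
Queuing delay = 0.497 ms.

0.497 ms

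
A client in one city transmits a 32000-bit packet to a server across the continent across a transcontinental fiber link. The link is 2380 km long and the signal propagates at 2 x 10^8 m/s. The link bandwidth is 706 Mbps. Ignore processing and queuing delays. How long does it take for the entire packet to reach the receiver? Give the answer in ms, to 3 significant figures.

11.9 ms

Transmission delay = L/R = 32000 / 706000000 = 0.0453258 ms.
Propagation delay = d/s = 2380000 m / 200000000 m/s = 11.9 ms.
Total = 11.9 ms.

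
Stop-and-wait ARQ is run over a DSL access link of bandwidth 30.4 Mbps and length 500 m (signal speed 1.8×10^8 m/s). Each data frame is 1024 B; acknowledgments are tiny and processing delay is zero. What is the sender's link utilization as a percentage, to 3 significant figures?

t_tx = L/R = 8192/30400000 = 0.000269474 s.
t_prop = 500/180000000 = 2.77778e-06 s; RTT = 5.55556e-06 s.
Cycle = t_tx + RTT = 0.000275029 s.
Utilization = t_tx / cycle = 0.000269474/0.000275029 = 98.0 %.

98.0 %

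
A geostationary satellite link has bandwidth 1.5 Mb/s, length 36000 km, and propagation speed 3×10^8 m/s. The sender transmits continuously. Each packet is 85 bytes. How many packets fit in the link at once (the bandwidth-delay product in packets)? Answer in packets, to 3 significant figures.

Propagation delay = 36000000 / 300000000 = 0.12 s.
BDP = R × t_prop = 1500000 × 0.12 = 180000 bits.
In packets of 680 bits: 265 packets.

265 packets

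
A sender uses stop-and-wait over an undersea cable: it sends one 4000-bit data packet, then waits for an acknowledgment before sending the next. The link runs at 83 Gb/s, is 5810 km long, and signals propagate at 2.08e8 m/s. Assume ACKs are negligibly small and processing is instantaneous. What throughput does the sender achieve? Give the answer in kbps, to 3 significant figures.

71.6 kbps

t_tx = L/R = 4000/83000000000 = 4.81928e-08 s.
t_prop = 5810000/208000000 = 0.0279327 s; RTT = 0.0558654 s.
Cycle = t_tx + RTT = 0.0558654 s.
Throughput = L / cycle = 4000 / 0.0558654 = 71.6 kbps.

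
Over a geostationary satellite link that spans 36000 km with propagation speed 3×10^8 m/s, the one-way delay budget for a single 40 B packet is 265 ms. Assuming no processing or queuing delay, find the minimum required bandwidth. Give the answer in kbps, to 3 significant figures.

2.21 kbps

L = 320 bits.
Propagation delay = 36000000 / 300000000 = 120 ms.
Transmission budget = 265 − 120 = 145 ms.
R ≥ L / t_tx = 320 bits / 0.145 s = 2.21 kbps.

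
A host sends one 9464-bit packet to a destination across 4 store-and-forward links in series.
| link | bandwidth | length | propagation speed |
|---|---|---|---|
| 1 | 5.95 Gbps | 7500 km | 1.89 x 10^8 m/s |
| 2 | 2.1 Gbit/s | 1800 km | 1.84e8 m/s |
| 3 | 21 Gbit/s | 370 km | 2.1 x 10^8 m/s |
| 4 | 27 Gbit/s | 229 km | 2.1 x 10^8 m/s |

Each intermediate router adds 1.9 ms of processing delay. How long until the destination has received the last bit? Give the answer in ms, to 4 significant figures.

Transmission delays (L/R per hop): 0.00159059, 0.00450667, 0.000450667, 0.000350519 ms; sum = 0.00689844 ms.
Propagation delays (d/s per hop): 39.6825, 9.78261, 1.7619, 1.09048 ms; sum = 52.3175 ms.
Processing at 3 router(s): 3 × 1.9 ms = 5.7 ms.
End-to-end = 58.02 ms.

58.02 ms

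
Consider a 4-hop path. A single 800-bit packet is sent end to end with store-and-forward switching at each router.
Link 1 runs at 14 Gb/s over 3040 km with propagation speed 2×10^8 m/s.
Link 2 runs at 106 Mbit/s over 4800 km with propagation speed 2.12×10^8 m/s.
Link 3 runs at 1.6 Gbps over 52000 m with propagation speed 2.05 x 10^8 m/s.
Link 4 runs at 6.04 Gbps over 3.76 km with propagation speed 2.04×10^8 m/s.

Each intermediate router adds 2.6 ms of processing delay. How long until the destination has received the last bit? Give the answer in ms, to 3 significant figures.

Transmission delays (L/R per hop): 5.71429e-05, 0.00754717, 0.0005, 0.00013245 ms; sum = 0.00823676 ms.
Propagation delays (d/s per hop): 15.2, 22.6415, 0.253659, 0.0184314 ms; sum = 38.1136 ms.
Processing at 3 router(s): 3 × 2.6 ms = 7.8 ms.
End-to-end = 45.9 ms.

45.9 ms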